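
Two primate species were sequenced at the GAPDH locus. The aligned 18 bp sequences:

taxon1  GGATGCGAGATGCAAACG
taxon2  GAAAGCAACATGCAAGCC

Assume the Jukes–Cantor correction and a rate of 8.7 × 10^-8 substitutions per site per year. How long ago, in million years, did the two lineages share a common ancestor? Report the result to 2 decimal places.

2.53

The sequences differ at 6 of 18 sites (2, 4, 7, 9, 16, 18), so p = 6/18 ≈ 0.333333.
d = −(3/4) ln(1 − 4p/3) = −0.75 ln(1 − 0.444444) = −0.75 ln(0.555556)
  = −0.75 × (-0.587786) = 0.440840 substitutions/site.
Under a molecular clock d = 2μt, so t = d/(2μ) = 0.440840 / (2 × 8.7 × 10^-8) = 2.53 million years.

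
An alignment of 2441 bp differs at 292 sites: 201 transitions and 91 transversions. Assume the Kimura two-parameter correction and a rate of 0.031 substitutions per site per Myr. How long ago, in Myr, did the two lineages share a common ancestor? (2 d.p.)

2.13

P = 201/2441 ≈ 0.082343 and Q = 91/2441 ≈ 0.03728.
Under the Kimura two-parameter model, d = −½ ln(1 − 2P − Q) − ¼ ln(1 − 2Q).
1 − 2P − Q = 0.798034, giving −½ ln(0.798034) = 0.112802.
1 − 2Q = 0.92544, giving −¼ ln(0.92544) = 0.019371.
d = 0.112802 + 0.019371 = 0.132173.
Under a molecular clock d = 2μt, so t = d/(2μ) = 0.132173 / (2 × 0.031) = 2.13 Myr.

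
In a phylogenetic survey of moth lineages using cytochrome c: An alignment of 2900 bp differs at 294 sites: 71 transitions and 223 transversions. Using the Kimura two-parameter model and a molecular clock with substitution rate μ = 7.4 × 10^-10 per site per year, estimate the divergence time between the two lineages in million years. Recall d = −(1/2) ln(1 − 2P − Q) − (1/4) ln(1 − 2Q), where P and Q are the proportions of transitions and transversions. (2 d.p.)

73.65

P = 71/2900 ≈ 0.024483 and Q = 223/2900 ≈ 0.076897.
Under the Kimura two-parameter model, d = −½ ln(1 − 2P − Q) − ¼ ln(1 − 2Q).
1 − 2P − Q = 0.874137, giving −½ ln(0.874137) = 0.067259.
1 − 2Q = 0.846206, giving −¼ ln(0.846206) = 0.041748.
d = 0.067259 + 0.041748 = 0.109007.
Under a molecular clock d = 2μt, so t = d/(2μ) = 0.109007 / (2 × 7.4 × 10^-10) = 73.65 million years.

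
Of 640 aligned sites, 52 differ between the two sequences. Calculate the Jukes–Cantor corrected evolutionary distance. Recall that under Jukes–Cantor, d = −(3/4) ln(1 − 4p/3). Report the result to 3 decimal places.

p = 52/640 = 0.08125.
d = −(3/4) ln(1 − 4p/3) = −0.75 ln(1 − 0.108333) = −0.75 ln(0.891667)
  = −0.75 × (-0.114663) = 0.085997 substitutions/site.

0.086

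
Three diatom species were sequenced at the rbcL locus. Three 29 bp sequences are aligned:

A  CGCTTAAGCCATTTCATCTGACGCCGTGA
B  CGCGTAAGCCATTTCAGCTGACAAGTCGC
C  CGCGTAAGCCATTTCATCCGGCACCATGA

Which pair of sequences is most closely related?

A and C

A–B: 8/29 differ, p = 0.276, d = 0.344.
A–C: 5/29 differ, p = 0.172, d = 0.196.
B–C: 8/29 differ, p = 0.276, d = 0.344.
The smallest distance is between A and C.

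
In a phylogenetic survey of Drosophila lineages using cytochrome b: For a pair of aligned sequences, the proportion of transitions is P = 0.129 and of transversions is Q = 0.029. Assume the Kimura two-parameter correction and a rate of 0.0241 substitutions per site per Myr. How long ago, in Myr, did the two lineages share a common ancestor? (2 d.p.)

Under the Kimura two-parameter model, d = −½ ln(1 − 2P − Q) − ¼ ln(1 − 2Q).
1 − 2P − Q = 0.713, giving −½ ln(0.713) = 0.169137.
1 − 2Q = 0.942, giving −¼ ln(0.942) = 0.014938.
d = 0.169137 + 0.014938 = 0.184075.
Under a molecular clock d = 2μt, so t = d/(2μ) = 0.184075 / (2 × 0.0241) = 3.82 Myr.

3.82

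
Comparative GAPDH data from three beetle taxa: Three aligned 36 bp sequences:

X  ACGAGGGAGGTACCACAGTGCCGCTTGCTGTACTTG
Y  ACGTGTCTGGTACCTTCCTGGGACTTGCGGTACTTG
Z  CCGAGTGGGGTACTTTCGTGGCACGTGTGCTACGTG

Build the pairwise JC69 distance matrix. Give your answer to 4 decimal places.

d(X,Y) = 0.4408, d(X,Z) = 0.5482, d(Y,Z) = 0.3924

X–Y: 12/36 sites differ → p ≈ 0.333333, d = −0.75 ln(1 − 0.444444) = 0.440839 ≈ 0.4408.
X–Z: 14/36 sites differ → p ≈ 0.388889, d = −0.75 ln(1 − 0.518519) = 0.548166 ≈ 0.5482.
Y–Z: 11/36 sites differ → p ≈ 0.305556, d = −0.75 ln(1 − 0.407408) = 0.392437 ≈ 0.3924.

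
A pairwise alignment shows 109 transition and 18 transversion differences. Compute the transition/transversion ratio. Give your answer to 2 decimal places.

6.06

R = 109/18 = 6.055555… ≈ 6.06 (to 2 d.p.).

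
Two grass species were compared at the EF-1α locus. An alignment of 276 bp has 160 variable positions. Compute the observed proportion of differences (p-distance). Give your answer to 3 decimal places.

p = 160/276 = 0.579710… ≈ 0.580 (to 3 d.p.).

0.580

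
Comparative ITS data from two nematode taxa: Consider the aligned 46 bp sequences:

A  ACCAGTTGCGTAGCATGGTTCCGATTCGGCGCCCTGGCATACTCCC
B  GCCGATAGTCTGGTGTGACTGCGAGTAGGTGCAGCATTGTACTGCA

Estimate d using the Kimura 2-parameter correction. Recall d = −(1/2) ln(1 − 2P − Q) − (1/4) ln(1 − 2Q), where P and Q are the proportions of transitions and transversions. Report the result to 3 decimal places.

Of 46 sites, 14 differences are transitions and 10 are transversions, so P = 14/46 ≈ 0.304348 and Q = 10/46 ≈ 0.217391.
Under the Kimura two-parameter model, d = −½ ln(1 − 2P − Q) − ¼ ln(1 − 2Q).
1 − 2P − Q = 0.173913, giving −½ ln(0.173913) = 0.874600.
1 − 2Q = 0.565218, giving −¼ ln(0.565218) = 0.142636.
d = 0.874600 + 0.142636 = 1.017236.

1.017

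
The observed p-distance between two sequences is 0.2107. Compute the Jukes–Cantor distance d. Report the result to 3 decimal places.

d = −(3/4) ln(1 − 4p/3) = −0.75 ln(1 − 0.280933) = −0.75 ln(0.719067)
  = −0.75 × (-0.329801) = 0.247351 substitutions/site.

0.247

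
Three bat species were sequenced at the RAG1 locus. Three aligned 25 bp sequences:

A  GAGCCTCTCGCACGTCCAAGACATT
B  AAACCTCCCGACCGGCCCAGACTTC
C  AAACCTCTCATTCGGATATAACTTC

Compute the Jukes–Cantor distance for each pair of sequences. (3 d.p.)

d(A,B) = 0.490, d(A,C) = 0.766, d(B,C) = 0.490

A–B: 9/25 sites differ → p = 0.36, d = −0.75 ln(1 − 0.48) = 0.490445 ≈ 0.490.
A–C: 12/25 sites differ → p = 0.48, d = −0.75 ln(1 − 0.64) = 0.766238 ≈ 0.766.
B–C: 9/25 sites differ → p = 0.36, d = −0.75 ln(1 − 0.48) = 0.490445 ≈ 0.490.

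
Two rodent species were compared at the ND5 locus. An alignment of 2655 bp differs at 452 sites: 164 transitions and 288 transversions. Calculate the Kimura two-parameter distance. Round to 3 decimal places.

0.193

P = 164/2655 ≈ 0.06177 and Q = 288/2655 ≈ 0.108475.
Under the Kimura two-parameter model, d = −½ ln(1 − 2P − Q) − ¼ ln(1 − 2Q).
1 − 2P − Q = 0.767985, giving −½ ln(0.767985) = 0.131993.
1 − 2Q = 0.78305, giving −¼ ln(0.78305) = 0.061140.
d = 0.131993 + 0.061140 = 0.193133.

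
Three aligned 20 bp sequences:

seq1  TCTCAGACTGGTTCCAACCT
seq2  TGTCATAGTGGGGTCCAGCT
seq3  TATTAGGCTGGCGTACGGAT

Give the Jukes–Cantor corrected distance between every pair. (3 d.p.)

seq1–seq2: 8/20 sites differ → p = 0.4, d = −0.75 ln(1 − 0.533333) = 0.571605 ≈ 0.572.
seq1–seq3: 11/20 sites differ → p = 0.55, d = −0.75 ln(1 − 0.733333) = 0.991316 ≈ 0.991.
seq2–seq3: 9/20 sites differ → p = 0.45, d = −0.75 ln(1 − 0.6) = 0.687218 ≈ 0.687.

d(seq1,seq2) = 0.572, d(seq1,seq3) = 0.991, d(seq2,seq3) = 0.687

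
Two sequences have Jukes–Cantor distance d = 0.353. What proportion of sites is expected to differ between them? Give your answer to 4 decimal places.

0.2816

p = (3/4)(1 − e^(−4d/3)) = 0.75 × (1 − e^(-0.470667)) = 0.75 × (1 − 0.624586) = 0.281561.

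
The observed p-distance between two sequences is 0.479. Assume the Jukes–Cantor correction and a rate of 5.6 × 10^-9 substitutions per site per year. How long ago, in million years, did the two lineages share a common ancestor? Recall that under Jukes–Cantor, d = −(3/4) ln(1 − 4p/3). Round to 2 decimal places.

d = −(3/4) ln(1 − 4p/3) = −0.75 ln(1 − 0.638667) = −0.75 ln(0.361333)
  = −0.75 × (-1.017955) = 0.763466 substitutions/site.
Under a molecular clock d = 2μt, so t = d/(2μ) = 0.763466 / (2 × 5.6 × 10^-9) = 68.17 million years.

68.17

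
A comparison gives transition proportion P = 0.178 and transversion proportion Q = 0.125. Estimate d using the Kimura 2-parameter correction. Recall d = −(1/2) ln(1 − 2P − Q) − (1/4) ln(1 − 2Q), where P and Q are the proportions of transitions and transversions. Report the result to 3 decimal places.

Under the Kimura two-parameter model, d = −½ ln(1 − 2P − Q) − ¼ ln(1 − 2Q).
1 − 2P − Q = 0.519, giving −½ ln(0.519) = 0.327926.
1 − 2Q = 0.75, giving −¼ ln(0.75) = 0.071921.
d = 0.327926 + 0.071921 = 0.399847.

0.400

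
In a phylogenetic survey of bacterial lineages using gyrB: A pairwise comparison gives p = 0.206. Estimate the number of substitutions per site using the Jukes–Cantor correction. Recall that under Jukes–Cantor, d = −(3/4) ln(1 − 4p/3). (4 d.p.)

0.2408

d = −(3/4) ln(1 − 4p/3) = −0.75 ln(1 − 0.274667) = −0.75 ln(0.725333)
  = −0.75 × (-0.321124) = 0.240843 substitutions/site.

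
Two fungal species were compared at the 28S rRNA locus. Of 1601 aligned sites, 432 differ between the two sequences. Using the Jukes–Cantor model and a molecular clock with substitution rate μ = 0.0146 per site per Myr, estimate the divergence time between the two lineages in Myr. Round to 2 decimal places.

11.45

p = 432/1601 ≈ 0.269831.
d = −(3/4) ln(1 − 4p/3) = −0.75 ln(1 − 0.359775) = −0.75 ln(0.640225)
  = −0.75 × (-0.445936) = 0.334452 substitutions/site.
Under a molecular clock d = 2μt, so t = d/(2μ) = 0.334452 / (2 × 0.0146) = 11.45 Myr.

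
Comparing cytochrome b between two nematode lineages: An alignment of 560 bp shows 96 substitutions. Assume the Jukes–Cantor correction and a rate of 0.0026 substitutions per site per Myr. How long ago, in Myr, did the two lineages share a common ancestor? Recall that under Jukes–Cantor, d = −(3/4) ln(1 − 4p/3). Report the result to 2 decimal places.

37.43

p = 96/560 ≈ 0.171429.
d = −(3/4) ln(1 − 4p/3) = −0.75 ln(1 − 0.228572) = −0.75 ln(0.771428)
  = −0.75 × (-0.259512) = 0.194634 substitutions/site.
Under a molecular clock d = 2μt, so t = d/(2μ) = 0.194634 / (2 × 0.0026) = 37.43 Myr.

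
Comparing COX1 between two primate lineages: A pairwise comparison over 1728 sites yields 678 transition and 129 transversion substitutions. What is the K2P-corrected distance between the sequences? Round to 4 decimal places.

P = 678/1728 ≈ 0.392361 and Q = 129/1728 ≈ 0.074653.
Under the Kimura two-parameter model, d = −½ ln(1 − 2P − Q) − ¼ ln(1 − 2Q).
1 − 2P − Q = 0.140625, giving −½ ln(0.140625) = 0.980829.
1 − 2Q = 0.850694, giving −¼ ln(0.850694) = 0.040426.
d = 0.980829 + 0.040426 = 1.021255.

1.0213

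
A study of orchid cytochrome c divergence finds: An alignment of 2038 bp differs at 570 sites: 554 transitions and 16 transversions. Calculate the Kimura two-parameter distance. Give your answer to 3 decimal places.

0.405

P = 554/2038 ≈ 0.271835 and Q = 16/2038 ≈ 0.007851.
Under the Kimura two-parameter model, d = −½ ln(1 − 2P − Q) − ¼ ln(1 − 2Q).
1 − 2P − Q = 0.448479, giving −½ ln(0.448479) = 0.400947.
1 − 2Q = 0.984298, giving −¼ ln(0.984298) = 0.003957.
d = 0.400947 + 0.003957 = 0.404904.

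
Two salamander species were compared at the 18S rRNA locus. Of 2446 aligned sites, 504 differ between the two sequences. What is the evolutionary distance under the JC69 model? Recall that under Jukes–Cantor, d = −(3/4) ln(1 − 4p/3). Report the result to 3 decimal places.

p = 504/2446 ≈ 0.206051.
d = −(3/4) ln(1 − 4p/3) = −0.75 ln(1 − 0.274735) = −0.75 ln(0.725265)
  = −0.75 × (-0.321218) = 0.240914 substitutions/site.

0.241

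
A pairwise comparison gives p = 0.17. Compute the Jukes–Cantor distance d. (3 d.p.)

d = −(3/4) ln(1 − 4p/3) = −0.75 ln(1 − 0.226667) = −0.75 ln(0.773333)
  = −0.75 × (-0.257046) = 0.192785 substitutions/site.

0.193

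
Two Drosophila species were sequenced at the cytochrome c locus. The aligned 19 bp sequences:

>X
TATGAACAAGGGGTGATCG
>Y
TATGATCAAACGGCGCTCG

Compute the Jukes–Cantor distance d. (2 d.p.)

The sequences differ at 5 of 19 sites (6, 10, 11, 14, 16), so p = 5/19 ≈ 0.263158.
d = −(3/4) ln(1 − 4p/3) = −0.75 ln(1 − 0.350877) = −0.75 ln(0.649123)
  = −0.75 × (-0.432133) = 0.324100 substitutions/site.

0.32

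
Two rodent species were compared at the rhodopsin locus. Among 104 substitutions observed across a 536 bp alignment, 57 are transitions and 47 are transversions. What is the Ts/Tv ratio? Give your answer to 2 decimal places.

1.21

R = 57/47 = 1.212765… ≈ 1.21 (to 2 d.p.).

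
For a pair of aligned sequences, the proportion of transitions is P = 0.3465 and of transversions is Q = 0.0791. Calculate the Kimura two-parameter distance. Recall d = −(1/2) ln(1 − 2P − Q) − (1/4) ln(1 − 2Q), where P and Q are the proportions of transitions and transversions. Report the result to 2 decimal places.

Under the Kimura two-parameter model, d = −½ ln(1 − 2P − Q) − ¼ ln(1 − 2Q).
1 − 2P − Q = 0.2279, giving −½ ln(0.2279) = 0.739424.
1 − 2Q = 0.8418, giving −¼ ln(0.8418) = 0.043053.
d = 0.739424 + 0.043053 = 0.782477.

0.78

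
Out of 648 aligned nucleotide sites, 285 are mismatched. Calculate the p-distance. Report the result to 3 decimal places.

0.440

p = 285/648 = 0.439814… ≈ 0.440 (to 3 d.p.).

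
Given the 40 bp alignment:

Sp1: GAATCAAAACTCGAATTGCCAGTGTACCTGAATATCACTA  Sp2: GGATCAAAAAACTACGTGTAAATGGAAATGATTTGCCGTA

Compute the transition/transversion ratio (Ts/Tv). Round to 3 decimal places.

Transitions are A↔G and C↔T; transversions are all other mismatches.
Transitions: 3. Transversions: 14.
R = 3/14 = 0.214285… ≈ 0.214 (to 3 d.p.).

0.214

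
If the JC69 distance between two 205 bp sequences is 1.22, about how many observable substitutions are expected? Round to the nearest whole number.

124

Invert JC69: p = (3/4)(1 − e^(−4d/3)) = 0.75 × (1 − e^(-1.626667)) = 0.75 × (1 − 0.196584) = 0.602562.
Expected differing sites = pL ≈ 0.602562 × 205 = 123.52521 ≈ 124.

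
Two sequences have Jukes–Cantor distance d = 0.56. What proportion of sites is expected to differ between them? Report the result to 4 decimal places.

p = (3/4)(1 − e^(−4d/3)) = 0.75 × (1 − e^(-0.746667)) = 0.75 × (1 − 0.473944) = 0.394542.

0.3945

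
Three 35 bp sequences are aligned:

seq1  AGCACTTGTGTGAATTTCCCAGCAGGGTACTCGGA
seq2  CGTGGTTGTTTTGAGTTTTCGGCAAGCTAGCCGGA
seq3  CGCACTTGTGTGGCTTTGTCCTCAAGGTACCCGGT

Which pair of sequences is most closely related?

seq1 and seq3

seq1–seq2: 15/35 differ, p = 0.429, d = 0.635.
seq1–seq3: 10/35 differ, p = 0.286, d = 0.360.
seq2–seq3: 13/35 differ, p = 0.371, d = 0.513.
The smallest distance is between seq1 and seq3.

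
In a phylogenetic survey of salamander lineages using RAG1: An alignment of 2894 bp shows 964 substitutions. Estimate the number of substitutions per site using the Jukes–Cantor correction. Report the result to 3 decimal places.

p = 964/2894 ≈ 0.333103.
d = −(3/4) ln(1 − 4p/3) = −0.75 ln(1 − 0.444137) = −0.75 ln(0.555863)
  = −0.75 × (-0.587233) = 0.440425 substitutions/site.

0.440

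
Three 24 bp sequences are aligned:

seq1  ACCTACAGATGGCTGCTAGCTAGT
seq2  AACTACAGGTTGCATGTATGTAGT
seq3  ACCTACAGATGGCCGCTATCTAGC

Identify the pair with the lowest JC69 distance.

seq1 and seq3

seq1–seq2: 8/24 differ, p = 0.333, d = 0.441.
seq1–seq3: 3/24 differ, p = 0.125, d = 0.137.
seq2–seq3: 8/24 differ, p = 0.333, d = 0.441.
The smallest distance is between seq1 and seq3.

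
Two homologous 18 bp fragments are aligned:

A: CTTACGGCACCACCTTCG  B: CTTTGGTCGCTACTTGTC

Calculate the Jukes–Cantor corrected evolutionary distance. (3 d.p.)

The sequences differ at 9 of 18 sites (4, 5, 7, 9, 11, 14, 16, 17, 18), so p = 9/18 = 0.5.
d = −(3/4) ln(1 − 4p/3) = −0.75 ln(1 − 0.666667) = −0.75 ln(0.333333)
  = −0.75 × (-1.098613) = 0.823960 substitutions/site.

0.824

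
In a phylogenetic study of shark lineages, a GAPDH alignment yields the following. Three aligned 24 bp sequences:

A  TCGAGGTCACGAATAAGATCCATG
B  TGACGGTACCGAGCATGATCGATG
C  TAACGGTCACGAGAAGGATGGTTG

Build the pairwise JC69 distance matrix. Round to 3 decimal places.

d(A,B) = 0.520, d(A,C) = 0.520, d(B,C) = 0.369

A–B: 9/24 sites differ → p = 0.375, d = −0.75 ln(1 − 0.5) = 0.519860 ≈ 0.520.
A–C: 9/24 sites differ → p = 0.375, d = −0.75 ln(1 − 0.5) = 0.519860 ≈ 0.520.
B–C: 7/24 sites differ → p ≈ 0.291667, d = −0.75 ln(1 − 0.388889) = 0.369358 ≈ 0.369.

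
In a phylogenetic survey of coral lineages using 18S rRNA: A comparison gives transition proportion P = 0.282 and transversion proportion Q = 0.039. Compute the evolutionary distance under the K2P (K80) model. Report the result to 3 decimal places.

0.482

Under the Kimura two-parameter model, d = −½ ln(1 − 2P − Q) − ¼ ln(1 − 2Q).
1 − 2P − Q = 0.397, giving −½ ln(0.397) = 0.461909.
1 − 2Q = 0.922, giving −¼ ln(0.922) = 0.020303.
d = 0.461909 + 0.020303 = 0.482212.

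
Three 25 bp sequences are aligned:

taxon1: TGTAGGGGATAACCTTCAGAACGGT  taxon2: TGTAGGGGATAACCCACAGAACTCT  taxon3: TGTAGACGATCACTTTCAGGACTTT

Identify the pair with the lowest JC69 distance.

taxon1 and taxon2

taxon1–taxon2: 4/25 differ, p = 0.160, d = 0.180.
taxon1–taxon3: 7/25 differ, p = 0.280, d = 0.351.
taxon2–taxon3: 8/25 differ, p = 0.320, d = 0.417.
The smallest distance is between taxon1 and taxon2.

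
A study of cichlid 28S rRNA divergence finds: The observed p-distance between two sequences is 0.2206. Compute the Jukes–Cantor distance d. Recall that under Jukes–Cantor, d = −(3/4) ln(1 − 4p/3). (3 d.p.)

0.261

d = −(3/4) ln(1 − 4p/3) = −0.75 ln(1 − 0.294133) = −0.75 ln(0.705867)
  = −0.75 × (-0.348328) = 0.261246 substitutions/site.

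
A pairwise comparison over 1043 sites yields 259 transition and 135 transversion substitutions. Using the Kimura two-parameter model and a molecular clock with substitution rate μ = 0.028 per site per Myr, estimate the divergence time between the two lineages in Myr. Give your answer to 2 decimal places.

10.12

P = 259/1043 ≈ 0.248322 and Q = 135/1043 ≈ 0.129434.
Under the Kimura two-parameter model, d = −½ ln(1 − 2P − Q) − ¼ ln(1 − 2Q).
1 − 2P − Q = 0.373922, giving −½ ln(0.373922) = 0.491854.
1 − 2Q = 0.741132, giving −¼ ln(0.741132) = 0.074894.
d = 0.491854 + 0.074894 = 0.566748.
Under a molecular clock d = 2μt, so t = d/(2μ) = 0.566748 / (2 × 0.028) = 10.12 Myr.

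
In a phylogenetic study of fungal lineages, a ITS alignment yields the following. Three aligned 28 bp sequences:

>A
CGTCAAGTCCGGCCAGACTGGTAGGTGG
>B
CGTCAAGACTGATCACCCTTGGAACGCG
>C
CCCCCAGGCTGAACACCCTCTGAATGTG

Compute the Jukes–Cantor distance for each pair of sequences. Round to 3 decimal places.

A–B: 12/28 sites differ → p ≈ 0.428571, d = −0.75 ln(1 − 0.571428) = 0.635472 ≈ 0.635.
A–C: 16/28 sites differ → p ≈ 0.571429, d = −0.75 ln(1 − 0.761905) = 1.076314 ≈ 1.076.
B–C: 9/28 sites differ → p ≈ 0.321429, d = −0.75 ln(1 − 0.428572) = 0.419713 ≈ 0.420.

d(A,B) = 0.635, d(A,C) = 1.076, d(B,C) = 0.420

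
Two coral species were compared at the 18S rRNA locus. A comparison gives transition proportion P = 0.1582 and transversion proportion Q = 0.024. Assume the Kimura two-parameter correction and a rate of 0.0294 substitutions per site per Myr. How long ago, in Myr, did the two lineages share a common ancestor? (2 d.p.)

Under the Kimura two-parameter model, d = −½ ln(1 − 2P − Q) − ¼ ln(1 − 2Q).
1 − 2P − Q = 0.6596, giving −½ ln(0.6596) = 0.208061.
1 − 2Q = 0.952, giving −¼ ln(0.952) = 0.012298.
d = 0.208061 + 0.012298 = 0.220359.
Under a molecular clock d = 2μt, so t = d/(2μ) = 0.220359 / (2 × 0.0294) = 3.75 Myr.

3.75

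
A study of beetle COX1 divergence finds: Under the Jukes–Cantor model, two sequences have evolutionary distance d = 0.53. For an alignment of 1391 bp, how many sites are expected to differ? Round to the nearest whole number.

Invert JC69: p = (3/4)(1 − e^(−4d/3)) = 0.75 × (1 − e^(-0.706667)) = 0.75 × (1 − 0.493286) = 0.380036.
Expected differing sites = pL ≈ 0.380036 × 1391 = 528.630076 ≈ 529.

529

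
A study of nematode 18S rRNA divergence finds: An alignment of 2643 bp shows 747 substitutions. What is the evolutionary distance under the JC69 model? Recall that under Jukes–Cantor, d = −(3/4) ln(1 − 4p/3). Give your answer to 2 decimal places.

0.35

p = 747/2643 ≈ 0.282633.
d = −(3/4) ln(1 − 4p/3) = −0.75 ln(1 − 0.376844) = −0.75 ln(0.623156)
  = −0.75 × (-0.472958) = 0.354719 substitutions/site.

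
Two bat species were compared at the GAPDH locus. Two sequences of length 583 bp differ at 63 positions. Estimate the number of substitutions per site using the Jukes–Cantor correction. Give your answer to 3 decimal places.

p = 63/583 ≈ 0.108062.
d = −(3/4) ln(1 − 4p/3) = −0.75 ln(1 − 0.144083) = −0.75 ln(0.855917)
  = −0.75 × (-0.155582) = 0.116687 substitutions/site.

0.117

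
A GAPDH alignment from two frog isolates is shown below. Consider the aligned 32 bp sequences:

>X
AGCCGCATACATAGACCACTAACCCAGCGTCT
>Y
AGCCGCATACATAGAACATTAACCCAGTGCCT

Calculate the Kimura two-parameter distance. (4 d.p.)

Of 32 sites, 3 differences are transitions and 1 are transversions, so P = 3/32 = 0.09375 and Q = 1/32 = 0.03125.
Under the Kimura two-parameter model, d = −½ ln(1 − 2P − Q) − ¼ ln(1 − 2Q).
1 − 2P − Q = 0.78125, giving −½ ln(0.78125) = 0.123430.
1 − 2Q = 0.9375, giving −¼ ln(0.9375) = 0.016135.
d = 0.123430 + 0.016135 = 0.139565.

0.1396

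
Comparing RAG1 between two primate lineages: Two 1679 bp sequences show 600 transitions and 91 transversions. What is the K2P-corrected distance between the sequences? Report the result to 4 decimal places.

0.7612

P = 600/1679 ≈ 0.357356 and Q = 91/1679 ≈ 0.054199.
Under the Kimura two-parameter model, d = −½ ln(1 − 2P − Q) − ¼ ln(1 − 2Q).
1 − 2P − Q = 0.231089, giving −½ ln(0.231089) = 0.732476.
1 − 2Q = 0.891602, giving −¼ ln(0.891602) = 0.028684.
d = 0.732476 + 0.028684 = 0.761160.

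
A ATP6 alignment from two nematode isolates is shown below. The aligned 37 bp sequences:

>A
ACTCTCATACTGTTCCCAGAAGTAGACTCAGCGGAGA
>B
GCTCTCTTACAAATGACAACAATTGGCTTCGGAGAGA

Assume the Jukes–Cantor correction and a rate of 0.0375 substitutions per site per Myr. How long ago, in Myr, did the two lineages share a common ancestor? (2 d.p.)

8.59

The sequences differ at 16 of 37 sites, so p = 16/37 ≈ 0.432432.
d = −(3/4) ln(1 − 4p/3) = −0.75 ln(1 − 0.576576) = −0.75 ln(0.423424)
  = −0.75 × (-0.859381) = 0.644536 substitutions/site.
Under a molecular clock d = 2μt, so t = d/(2μ) = 0.644536 / (2 × 0.0375) = 8.59 Myr.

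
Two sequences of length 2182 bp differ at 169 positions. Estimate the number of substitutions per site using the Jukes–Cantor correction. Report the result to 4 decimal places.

0.0817

p = 169/2182 ≈ 0.077452.
d = −(3/4) ln(1 − 4p/3) = −0.75 ln(1 − 0.103269) = −0.75 ln(0.896731)
  = −0.75 × (-0.108999) = 0.081749 substitutions/site.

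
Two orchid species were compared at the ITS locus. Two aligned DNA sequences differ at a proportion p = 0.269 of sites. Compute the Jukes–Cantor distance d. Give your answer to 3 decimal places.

0.333

d = −(3/4) ln(1 − 4p/3) = −0.75 ln(1 − 0.358667) = −0.75 ln(0.641333)
  = −0.75 × (-0.444206) = 0.333155 substitutions/site.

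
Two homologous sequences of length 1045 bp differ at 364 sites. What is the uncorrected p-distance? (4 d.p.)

0.3483

p = 364/1045 = 0.348325… ≈ 0.3483 (to 4 d.p.).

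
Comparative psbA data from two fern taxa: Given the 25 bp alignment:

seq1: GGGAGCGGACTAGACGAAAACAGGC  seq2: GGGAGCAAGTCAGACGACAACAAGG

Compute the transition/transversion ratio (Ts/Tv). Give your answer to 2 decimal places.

3.00

Transitions are A↔G and C↔T; transversions are all other mismatches.
Transitions: 6. Transversions: 2.
R = 6/2 = 3.00.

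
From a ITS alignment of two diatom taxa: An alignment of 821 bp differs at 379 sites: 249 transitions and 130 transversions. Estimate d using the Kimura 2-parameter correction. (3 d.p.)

0.819

P = 249/821 ≈ 0.303289 and Q = 130/821 ≈ 0.158343.
Under the Kimura two-parameter model, d = −½ ln(1 − 2P − Q) − ¼ ln(1 − 2Q).
1 − 2P − Q = 0.235079, giving −½ ln(0.235079) = 0.723917.
1 − 2Q = 0.683314, giving −¼ ln(0.683314) = 0.095200.
d = 0.723917 + 0.095200 = 0.819117.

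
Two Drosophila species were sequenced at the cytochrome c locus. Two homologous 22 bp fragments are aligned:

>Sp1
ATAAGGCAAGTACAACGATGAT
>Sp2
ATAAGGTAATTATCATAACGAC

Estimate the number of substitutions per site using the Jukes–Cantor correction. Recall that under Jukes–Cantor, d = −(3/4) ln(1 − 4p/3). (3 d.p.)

The sequences differ at 8 of 22 sites (7, 10, 13, 14, 16, 17, 19, 22), so p = 8/22 ≈ 0.363636.
d = −(3/4) ln(1 − 4p/3) = −0.75 ln(1 − 0.484848) = −0.75 ln(0.515152)
  = −0.75 × (-0.663293) = 0.497470 substitutions/site.

0.497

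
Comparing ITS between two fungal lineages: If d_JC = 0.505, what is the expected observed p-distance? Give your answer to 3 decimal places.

p = (3/4)(1 − e^(−4d/3)) = 0.75 × (1 − e^(-0.673333)) = 0.75 × (1 − 0.510006) = 0.367496.

0.367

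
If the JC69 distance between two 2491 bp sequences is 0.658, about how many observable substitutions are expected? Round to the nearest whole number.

1091

Invert JC69: p = (3/4)(1 − e^(−4d/3)) = 0.75 × (1 − e^(-0.877333)) = 0.75 × (1 − 0.415891) = 0.438082.
Expected differing sites = pL ≈ 0.438082 × 2491 = 1091.262262 ≈ 1091.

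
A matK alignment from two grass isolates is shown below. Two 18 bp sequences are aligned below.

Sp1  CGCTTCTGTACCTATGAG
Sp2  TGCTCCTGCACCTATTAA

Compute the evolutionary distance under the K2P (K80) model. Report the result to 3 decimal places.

Of 18 sites, 4 differences are transitions and 1 are transversions, so P = 4/18 ≈ 0.222222 and Q = 1/18 ≈ 0.055556.
Under the Kimura two-parameter model, d = −½ ln(1 − 2P − Q) − ¼ ln(1 − 2Q).
1 − 2P − Q = 0.5, giving −½ ln(0.5) = 0.346574.
1 − 2Q = 0.888888, giving −¼ ln(0.888888) = 0.029446.
d = 0.346574 + 0.029446 = 0.376020.

0.376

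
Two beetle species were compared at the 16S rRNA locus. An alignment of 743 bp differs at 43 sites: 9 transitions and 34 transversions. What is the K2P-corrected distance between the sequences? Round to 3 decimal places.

0.060

P = 9/743 ≈ 0.012113 and Q = 34/743 ≈ 0.04576.
Under the Kimura two-parameter model, d = −½ ln(1 − 2P − Q) − ¼ ln(1 − 2Q).
1 − 2P − Q = 0.930014, giving −½ ln(0.930014) = 0.036278.
1 − 2Q = 0.90848, giving −¼ ln(0.90848) = 0.023996.
d = 0.036278 + 0.023996 = 0.060274.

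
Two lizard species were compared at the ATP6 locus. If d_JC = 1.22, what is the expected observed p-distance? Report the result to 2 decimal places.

p = (3/4)(1 − e^(−4d/3)) = 0.75 × (1 − e^(-1.626667)) = 0.75 × (1 − 0.196584) = 0.602562.

0.60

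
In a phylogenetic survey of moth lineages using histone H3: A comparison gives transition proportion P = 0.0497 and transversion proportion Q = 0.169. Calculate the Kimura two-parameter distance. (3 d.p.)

0.259

Under the Kimura two-parameter model, d = −½ ln(1 − 2P − Q) − ¼ ln(1 − 2Q).
1 − 2P − Q = 0.7316, giving −½ ln(0.7316) = 0.156261.
1 − 2Q = 0.662, giving −¼ ln(0.662) = 0.103122.
d = 0.156261 + 0.103122 = 0.259383.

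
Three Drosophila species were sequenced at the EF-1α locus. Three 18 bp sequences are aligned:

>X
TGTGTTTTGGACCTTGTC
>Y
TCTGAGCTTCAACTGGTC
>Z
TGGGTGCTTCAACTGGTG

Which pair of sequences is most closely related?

Y and Z

X–Y: 8/18 differ, p = 0.444, d = 0.673.
X–Z: 8/18 differ, p = 0.444, d = 0.673.
Y–Z: 4/18 differ, p = 0.222, d = 0.264.
The smallest distance is between Y and Z.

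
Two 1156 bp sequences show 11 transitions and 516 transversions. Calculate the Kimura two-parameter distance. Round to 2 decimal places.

0.87

P = 11/1156 ≈ 0.009516 and Q = 516/1156 ≈ 0.446367.
Under the Kimura two-parameter model, d = −½ ln(1 − 2P − Q) − ¼ ln(1 − 2Q).
1 − 2P − Q = 0.534601, giving −½ ln(0.534601) = 0.313117.
1 − 2Q = 0.107266, giving −¼ ln(0.107266) = 0.558111.
d = 0.313117 + 0.558111 = 0.871228.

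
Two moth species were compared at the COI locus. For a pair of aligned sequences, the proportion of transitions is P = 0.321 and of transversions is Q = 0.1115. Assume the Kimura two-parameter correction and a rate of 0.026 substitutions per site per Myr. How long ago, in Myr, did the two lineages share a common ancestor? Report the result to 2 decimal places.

14.68

Under the Kimura two-parameter model, d = −½ ln(1 − 2P − Q) − ¼ ln(1 − 2Q).
1 − 2P − Q = 0.2465, giving −½ ln(0.2465) = 0.700197.
1 − 2Q = 0.777, giving −¼ ln(0.777) = 0.063079.
d = 0.700197 + 0.063079 = 0.763276.
Under a molecular clock d = 2μt, so t = d/(2μ) = 0.763276 / (2 × 0.026) = 14.68 Myr.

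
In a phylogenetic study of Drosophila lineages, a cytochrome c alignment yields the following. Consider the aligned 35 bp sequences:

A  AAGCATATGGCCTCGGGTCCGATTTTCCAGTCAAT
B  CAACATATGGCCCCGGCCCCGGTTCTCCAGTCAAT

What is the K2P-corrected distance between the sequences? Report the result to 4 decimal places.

0.2403

Of 35 sites, 5 differences are transitions and 2 are transversions, so P = 5/35 ≈ 0.142857 and Q = 2/35 ≈ 0.057143.
Under the Kimura two-parameter model, d = −½ ln(1 − 2P − Q) − ¼ ln(1 − 2Q).
1 − 2P − Q = 0.657143, giving −½ ln(0.657143) = 0.209927.
1 − 2Q = 0.885714, giving −¼ ln(0.885714) = 0.030340.
d = 0.209927 + 0.030340 = 0.240267.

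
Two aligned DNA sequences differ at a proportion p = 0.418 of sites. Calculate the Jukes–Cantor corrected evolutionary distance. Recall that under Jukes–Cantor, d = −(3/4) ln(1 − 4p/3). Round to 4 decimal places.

0.6112

d = −(3/4) ln(1 − 4p/3) = −0.75 ln(1 − 0.557333) = −0.75 ln(0.442667)
  = −0.75 × (-0.814937) = 0.611203 substitutions/site.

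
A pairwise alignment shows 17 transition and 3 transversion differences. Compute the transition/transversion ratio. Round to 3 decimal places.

R = 17/3 = 5.666666… ≈ 5.667 (to 3 d.p.).

5.667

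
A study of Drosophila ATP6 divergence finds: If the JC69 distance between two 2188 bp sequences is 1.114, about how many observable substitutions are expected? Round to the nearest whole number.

Invert JC69: p = (3/4)(1 − e^(−4d/3)) = 0.75 × (1 − e^(-1.485333)) = 0.75 × (1 − 0.226427) = 0.580180.
Expected differing sites = pL ≈ 0.580180 × 2188 = 1269.43384 ≈ 1269.

1269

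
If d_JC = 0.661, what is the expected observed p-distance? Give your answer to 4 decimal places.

0.4393

p = (3/4)(1 − e^(−4d/3)) = 0.75 × (1 − e^(-0.881333)) = 0.75 × (1 − 0.414230) = 0.439328.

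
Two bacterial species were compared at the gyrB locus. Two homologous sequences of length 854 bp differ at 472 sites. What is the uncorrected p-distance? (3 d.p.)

p = 472/854 = 0.552693… ≈ 0.553 (to 3 d.p.).

0.553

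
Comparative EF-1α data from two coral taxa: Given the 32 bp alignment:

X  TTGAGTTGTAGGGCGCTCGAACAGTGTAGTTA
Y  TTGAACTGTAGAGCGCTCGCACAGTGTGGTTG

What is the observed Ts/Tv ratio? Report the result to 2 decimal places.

Transitions are A↔G and C↔T; transversions are all other mismatches.
Transitions: 5. Transversions: 1.
R = 5/1 = 5.00.

5.00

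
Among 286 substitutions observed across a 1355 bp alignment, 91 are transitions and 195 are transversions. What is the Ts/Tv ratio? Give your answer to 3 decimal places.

0.467

R = 91/195 = 0.466666… ≈ 0.467 (to 3 d.p.).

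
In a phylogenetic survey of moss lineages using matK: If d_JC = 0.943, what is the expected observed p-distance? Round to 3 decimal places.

0.537

p = (3/4)(1 − e^(−4d/3)) = 0.75 × (1 − e^(-1.257333)) = 0.75 × (1 − 0.284412) = 0.536691.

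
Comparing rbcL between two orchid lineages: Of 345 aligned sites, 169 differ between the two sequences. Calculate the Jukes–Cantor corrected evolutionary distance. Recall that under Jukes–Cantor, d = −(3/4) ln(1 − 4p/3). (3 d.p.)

p = 169/345 ≈ 0.489855.
d = −(3/4) ln(1 − 4p/3) = −0.75 ln(1 − 0.65314) = −0.75 ln(0.34686)
  = −0.75 × (-1.058834) = 0.794126 substitutions/site.

0.794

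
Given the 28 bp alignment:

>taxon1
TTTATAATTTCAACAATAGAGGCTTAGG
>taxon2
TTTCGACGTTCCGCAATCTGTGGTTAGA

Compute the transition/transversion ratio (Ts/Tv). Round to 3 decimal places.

0.333

Transitions are A↔G and C↔T; transversions are all other mismatches.
Transitions: 3. Transversions: 9.
R = 3/9 = 0.333333… ≈ 0.333 (to 3 d.p.).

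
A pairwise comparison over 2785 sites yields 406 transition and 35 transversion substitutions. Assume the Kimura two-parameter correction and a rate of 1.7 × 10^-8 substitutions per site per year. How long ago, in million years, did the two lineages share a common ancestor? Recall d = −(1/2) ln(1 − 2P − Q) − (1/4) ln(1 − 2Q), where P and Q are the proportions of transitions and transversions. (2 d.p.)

P = 406/2785 ≈ 0.145781 and Q = 35/2785 ≈ 0.012567.
Under the Kimura two-parameter model, d = −½ ln(1 − 2P − Q) − ¼ ln(1 − 2Q).
1 − 2P − Q = 0.695871, giving −½ ln(0.695871) = 0.181295.
1 − 2Q = 0.974866, giving −¼ ln(0.974866) = 0.006364.
d = 0.181295 + 0.006364 = 0.187659.
Under a molecular clock d = 2μt, so t = d/(2μ) = 0.187659 / (2 × 1.7 × 10^-8) = 5.52 million years.

5.52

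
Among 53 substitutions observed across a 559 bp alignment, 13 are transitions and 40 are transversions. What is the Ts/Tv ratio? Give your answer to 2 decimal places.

R = 13/40 = 0.325 ≈ 0.33 (to 2 d.p.).

0.33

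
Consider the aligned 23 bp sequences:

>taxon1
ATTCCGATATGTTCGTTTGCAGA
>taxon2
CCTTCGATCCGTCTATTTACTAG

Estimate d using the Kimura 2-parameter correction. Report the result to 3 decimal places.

1.297

Of 23 sites, 9 differences are transitions and 3 are transversions, so P = 9/23 ≈ 0.391304 and Q = 3/23 ≈ 0.130435.
Under the Kimura two-parameter model, d = −½ ln(1 − 2P − Q) − ¼ ln(1 − 2Q).
1 − 2P − Q = 0.086957, giving −½ ln(0.086957) = 1.221171.
1 − 2Q = 0.73913, giving −¼ ln(0.73913) = 0.075570.
d = 1.221171 + 0.075570 = 1.296741.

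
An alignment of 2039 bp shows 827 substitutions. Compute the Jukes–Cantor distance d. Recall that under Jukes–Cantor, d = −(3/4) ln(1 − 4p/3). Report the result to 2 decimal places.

p = 827/2039 ≈ 0.405591.
d = −(3/4) ln(1 − 4p/3) = −0.75 ln(1 − 0.540788) = −0.75 ln(0.459212)
  = −0.75 × (-0.778243) = 0.583682 substitutions/site.

0.58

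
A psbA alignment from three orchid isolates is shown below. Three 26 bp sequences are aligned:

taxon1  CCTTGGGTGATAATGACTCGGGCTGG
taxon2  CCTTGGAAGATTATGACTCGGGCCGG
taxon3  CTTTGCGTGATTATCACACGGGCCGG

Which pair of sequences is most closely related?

taxon1–taxon2: 4/26 differ, p = 0.154, d = 0.172.
taxon1–taxon3: 6/26 differ, p = 0.231, d = 0.276.
taxon2–taxon3: 6/26 differ, p = 0.231, d = 0.276.
The smallest distance is between taxon1 and taxon2.

taxon1 and taxon2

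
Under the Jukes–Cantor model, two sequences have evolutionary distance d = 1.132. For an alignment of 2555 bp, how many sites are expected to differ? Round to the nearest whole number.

Invert JC69: p = (3/4)(1 − e^(−4d/3)) = 0.75 × (1 − e^(-1.509333)) = 0.75 × (1 − 0.221057) = 0.584207.
Expected differing sites = pL ≈ 0.584207 × 2555 = 1492.648885 ≈ 1493.

1493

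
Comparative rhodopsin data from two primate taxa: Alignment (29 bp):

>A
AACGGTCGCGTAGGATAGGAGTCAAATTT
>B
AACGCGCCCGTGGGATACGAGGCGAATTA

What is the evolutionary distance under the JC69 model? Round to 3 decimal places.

0.344

The sequences differ at 8 of 29 sites (5, 6, 8, 12, 18, 22, 24, 29), so p = 8/29 ≈ 0.275862.
d = −(3/4) ln(1 − 4p/3) = −0.75 ln(1 − 0.367816) = −0.75 ln(0.632184)
  = −0.75 × (-0.458575) = 0.343931 substitutions/site.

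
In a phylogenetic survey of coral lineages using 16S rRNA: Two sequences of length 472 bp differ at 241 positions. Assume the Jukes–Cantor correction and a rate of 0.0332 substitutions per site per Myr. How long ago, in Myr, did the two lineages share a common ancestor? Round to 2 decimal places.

12.90

p = 241/472 ≈ 0.510593.
d = −(3/4) ln(1 − 4p/3) = −0.75 ln(1 − 0.680791) = −0.75 ln(0.319209)
  = −0.75 × (-1.141909) = 0.856432 substitutions/site.
Under a molecular clock d = 2μt, so t = d/(2μ) = 0.856432 / (2 × 0.0332) = 12.90 Myr.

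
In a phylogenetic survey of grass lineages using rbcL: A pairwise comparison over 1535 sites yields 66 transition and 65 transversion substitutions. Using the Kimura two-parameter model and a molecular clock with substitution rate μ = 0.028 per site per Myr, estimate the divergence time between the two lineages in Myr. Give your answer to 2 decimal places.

P = 66/1535 ≈ 0.042997 and Q = 65/1535 ≈ 0.042345.
Under the Kimura two-parameter model, d = −½ ln(1 − 2P − Q) − ¼ ln(1 − 2Q).
1 − 2P − Q = 0.871661, giving −½ ln(0.871661) = 0.068677.
1 − 2Q = 0.91531, giving −¼ ln(0.91531) = 0.022123.
d = 0.068677 + 0.022123 = 0.090800.
Under a molecular clock d = 2μt, so t = d/(2μ) = 0.090800 / (2 × 0.028) = 1.62 Myr.

1.62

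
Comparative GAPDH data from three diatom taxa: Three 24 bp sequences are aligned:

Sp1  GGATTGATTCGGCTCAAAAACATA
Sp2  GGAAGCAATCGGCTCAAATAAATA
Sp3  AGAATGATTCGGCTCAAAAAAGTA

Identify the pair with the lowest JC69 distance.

Sp1–Sp2: 6/24 differ, p = 0.250, d = 0.304.
Sp1–Sp3: 4/24 differ, p = 0.167, d = 0.188.
Sp2–Sp3: 6/24 differ, p = 0.250, d = 0.304.
The smallest distance is between Sp1 and Sp3.

Sp1 and Sp3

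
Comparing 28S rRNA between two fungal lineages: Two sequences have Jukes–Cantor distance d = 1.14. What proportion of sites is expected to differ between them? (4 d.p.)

p = (3/4)(1 − e^(−4d/3)) = 0.75 × (1 − e^(-1.52)) = 0.75 × (1 − 0.218712) = 0.585966.

0.5860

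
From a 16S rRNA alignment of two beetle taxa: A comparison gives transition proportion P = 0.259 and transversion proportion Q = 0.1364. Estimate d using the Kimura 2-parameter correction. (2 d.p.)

Under the Kimura two-parameter model, d = −½ ln(1 − 2P − Q) − ¼ ln(1 − 2Q).
1 − 2P − Q = 0.3456, giving −½ ln(0.3456) = 0.531237.
1 − 2Q = 0.7272, giving −¼ ln(0.7272) = 0.079638.
d = 0.531237 + 0.079638 = 0.610875.

0.61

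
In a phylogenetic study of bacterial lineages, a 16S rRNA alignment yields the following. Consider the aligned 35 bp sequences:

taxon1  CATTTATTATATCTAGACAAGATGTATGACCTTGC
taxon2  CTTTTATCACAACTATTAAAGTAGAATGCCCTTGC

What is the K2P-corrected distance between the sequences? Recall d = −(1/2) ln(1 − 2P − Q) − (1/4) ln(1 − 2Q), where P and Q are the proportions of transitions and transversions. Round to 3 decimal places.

0.413

Of 35 sites, 2 differences are transitions and 9 are transversions, so P = 2/35 ≈ 0.057143 and Q = 9/35 ≈ 0.257143.
Under the Kimura two-parameter model, d = −½ ln(1 − 2P − Q) − ¼ ln(1 − 2Q).
1 − 2P − Q = 0.628571, giving −½ ln(0.628571) = 0.232153.
1 − 2Q = 0.485714, giving −¼ ln(0.485714) = 0.180534.
d = 0.232153 + 0.180534 = 0.412687.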